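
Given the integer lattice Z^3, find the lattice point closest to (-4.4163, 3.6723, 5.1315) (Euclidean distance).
(-4, 4, 5)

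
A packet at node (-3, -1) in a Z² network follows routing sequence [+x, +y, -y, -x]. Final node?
(-3, -1)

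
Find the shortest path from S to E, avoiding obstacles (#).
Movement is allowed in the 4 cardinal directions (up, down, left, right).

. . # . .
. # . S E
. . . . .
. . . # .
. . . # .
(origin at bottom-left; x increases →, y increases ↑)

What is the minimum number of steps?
1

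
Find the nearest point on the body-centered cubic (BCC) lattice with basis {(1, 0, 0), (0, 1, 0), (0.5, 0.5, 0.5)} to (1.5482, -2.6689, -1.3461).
(1.5, -2.5, -1.5)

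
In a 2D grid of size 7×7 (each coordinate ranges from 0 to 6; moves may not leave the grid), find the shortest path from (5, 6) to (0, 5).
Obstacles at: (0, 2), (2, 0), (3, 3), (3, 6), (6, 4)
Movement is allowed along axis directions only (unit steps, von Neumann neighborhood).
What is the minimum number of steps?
6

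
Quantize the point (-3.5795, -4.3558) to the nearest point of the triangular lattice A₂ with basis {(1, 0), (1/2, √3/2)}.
(-3.5, -4.33)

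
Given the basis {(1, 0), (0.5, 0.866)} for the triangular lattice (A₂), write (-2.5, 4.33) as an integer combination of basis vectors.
-5b₁ + 5b₂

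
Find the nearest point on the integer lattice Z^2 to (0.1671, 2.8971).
(0, 3)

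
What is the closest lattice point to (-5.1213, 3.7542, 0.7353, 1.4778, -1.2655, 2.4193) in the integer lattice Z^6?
(-5, 4, 1, 1, -1, 2)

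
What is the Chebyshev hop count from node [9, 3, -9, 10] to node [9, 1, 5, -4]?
14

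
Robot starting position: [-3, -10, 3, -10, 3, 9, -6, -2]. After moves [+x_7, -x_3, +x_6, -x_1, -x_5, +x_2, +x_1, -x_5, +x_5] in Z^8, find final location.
(-3, -9, 2, -10, 2, 10, -5, -2)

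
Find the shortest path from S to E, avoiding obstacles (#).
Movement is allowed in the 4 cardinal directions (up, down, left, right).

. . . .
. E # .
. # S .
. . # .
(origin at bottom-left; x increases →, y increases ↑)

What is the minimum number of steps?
6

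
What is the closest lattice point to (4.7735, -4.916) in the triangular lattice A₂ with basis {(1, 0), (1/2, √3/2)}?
(5, -5.196)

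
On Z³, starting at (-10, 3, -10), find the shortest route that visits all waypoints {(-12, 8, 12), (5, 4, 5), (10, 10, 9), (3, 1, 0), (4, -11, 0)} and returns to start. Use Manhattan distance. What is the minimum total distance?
130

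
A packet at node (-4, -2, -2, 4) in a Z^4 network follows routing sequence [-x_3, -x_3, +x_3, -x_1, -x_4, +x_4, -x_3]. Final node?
(-5, -2, -4, 4)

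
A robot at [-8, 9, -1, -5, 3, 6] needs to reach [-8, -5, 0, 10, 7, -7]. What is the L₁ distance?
47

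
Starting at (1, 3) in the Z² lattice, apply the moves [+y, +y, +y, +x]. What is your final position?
(2, 6)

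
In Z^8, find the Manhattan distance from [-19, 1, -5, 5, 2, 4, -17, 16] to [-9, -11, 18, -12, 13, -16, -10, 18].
102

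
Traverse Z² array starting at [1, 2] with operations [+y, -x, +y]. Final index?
(0, 4)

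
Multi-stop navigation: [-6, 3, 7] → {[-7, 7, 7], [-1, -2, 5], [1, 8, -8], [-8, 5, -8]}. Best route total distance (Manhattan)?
59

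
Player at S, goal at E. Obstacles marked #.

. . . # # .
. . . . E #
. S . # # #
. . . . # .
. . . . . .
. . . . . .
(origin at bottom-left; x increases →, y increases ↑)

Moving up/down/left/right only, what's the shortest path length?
4
(one shortest path: (1, 3) → (2, 3) → (2, 4) → (3, 4) → (4, 4))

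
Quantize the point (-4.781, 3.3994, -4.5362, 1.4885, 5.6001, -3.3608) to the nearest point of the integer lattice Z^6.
(-5, 3, -5, 1, 6, -3)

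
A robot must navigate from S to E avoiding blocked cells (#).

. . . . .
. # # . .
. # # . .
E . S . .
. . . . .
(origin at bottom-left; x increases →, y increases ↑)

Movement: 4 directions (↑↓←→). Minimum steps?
2
(one shortest path: (2, 1) → (1, 1) → (0, 1))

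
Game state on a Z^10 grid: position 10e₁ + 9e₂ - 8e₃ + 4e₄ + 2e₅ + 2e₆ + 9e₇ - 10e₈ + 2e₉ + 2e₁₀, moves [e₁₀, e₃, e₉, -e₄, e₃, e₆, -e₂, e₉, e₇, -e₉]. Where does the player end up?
(10, 8, -6, 3, 2, 3, 10, -10, 3, 3)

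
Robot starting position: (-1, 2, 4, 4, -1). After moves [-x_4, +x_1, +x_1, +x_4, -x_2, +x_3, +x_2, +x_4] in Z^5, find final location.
(1, 2, 5, 5, -1)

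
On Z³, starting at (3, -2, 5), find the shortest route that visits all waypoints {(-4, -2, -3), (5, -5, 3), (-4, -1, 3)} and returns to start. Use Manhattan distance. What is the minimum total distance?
42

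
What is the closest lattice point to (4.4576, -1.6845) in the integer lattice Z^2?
(4, -2)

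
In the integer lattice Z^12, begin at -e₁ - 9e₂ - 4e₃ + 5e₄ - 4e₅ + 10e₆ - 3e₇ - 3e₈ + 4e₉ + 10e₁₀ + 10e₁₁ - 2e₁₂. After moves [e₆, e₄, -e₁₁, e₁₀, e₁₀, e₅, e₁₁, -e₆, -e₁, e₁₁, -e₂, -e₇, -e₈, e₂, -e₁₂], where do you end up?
(-2, -9, -4, 6, -3, 10, -4, -4, 4, 12, 11, -3)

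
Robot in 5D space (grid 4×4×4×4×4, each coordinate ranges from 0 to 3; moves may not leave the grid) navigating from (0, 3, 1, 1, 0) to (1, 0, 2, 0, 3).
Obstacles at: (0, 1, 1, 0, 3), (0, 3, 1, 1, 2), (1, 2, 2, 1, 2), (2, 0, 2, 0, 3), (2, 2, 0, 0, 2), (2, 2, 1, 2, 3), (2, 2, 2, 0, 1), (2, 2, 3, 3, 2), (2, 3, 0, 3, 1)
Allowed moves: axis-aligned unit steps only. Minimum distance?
9
(one shortest path: (0, 3, 1, 1, 0) → (1, 3, 1, 1, 0) → (1, 2, 1, 1, 0) → (1, 1, 1, 1, 0) → (1, 0, 1, 1, 0) → (1, 0, 2, 1, 0) → (1, 0, 2, 0, 0) → (1, 0, 2, 0, 1) → (1, 0, 2, 0, 2) → (1, 0, 2, 0, 3))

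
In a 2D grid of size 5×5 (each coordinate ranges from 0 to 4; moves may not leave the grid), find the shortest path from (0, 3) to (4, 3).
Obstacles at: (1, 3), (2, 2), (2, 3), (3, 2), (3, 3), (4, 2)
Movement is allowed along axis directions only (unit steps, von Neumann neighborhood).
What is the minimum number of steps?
6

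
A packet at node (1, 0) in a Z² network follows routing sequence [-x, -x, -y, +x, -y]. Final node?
(0, -2)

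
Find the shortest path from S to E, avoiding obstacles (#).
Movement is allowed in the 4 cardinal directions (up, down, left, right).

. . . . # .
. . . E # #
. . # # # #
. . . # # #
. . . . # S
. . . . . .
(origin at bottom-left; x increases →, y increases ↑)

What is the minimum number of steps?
11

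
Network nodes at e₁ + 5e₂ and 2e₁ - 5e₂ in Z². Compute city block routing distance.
11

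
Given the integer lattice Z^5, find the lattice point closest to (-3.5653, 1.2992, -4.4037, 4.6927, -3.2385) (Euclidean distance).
(-4, 1, -4, 5, -3)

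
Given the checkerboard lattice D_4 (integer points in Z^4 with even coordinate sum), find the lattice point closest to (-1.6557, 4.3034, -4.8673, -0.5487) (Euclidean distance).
(-2, 4, -5, -1)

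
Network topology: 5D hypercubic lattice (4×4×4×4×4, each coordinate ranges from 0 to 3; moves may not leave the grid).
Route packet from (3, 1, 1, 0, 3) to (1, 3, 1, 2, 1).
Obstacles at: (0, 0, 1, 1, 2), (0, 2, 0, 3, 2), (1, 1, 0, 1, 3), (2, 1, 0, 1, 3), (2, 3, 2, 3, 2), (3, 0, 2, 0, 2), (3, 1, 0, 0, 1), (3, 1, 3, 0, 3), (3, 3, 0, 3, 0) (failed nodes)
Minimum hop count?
8
(one shortest path: (3, 1, 1, 0, 3) → (2, 1, 1, 0, 3) → (1, 1, 1, 0, 3) → (1, 2, 1, 0, 3) → (1, 3, 1, 0, 3) → (1, 3, 1, 1, 3) → (1, 3, 1, 2, 3) → (1, 3, 1, 2, 2) → (1, 3, 1, 2, 1))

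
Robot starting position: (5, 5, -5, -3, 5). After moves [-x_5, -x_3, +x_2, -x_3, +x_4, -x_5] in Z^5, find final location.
(5, 6, -7, -2, 3)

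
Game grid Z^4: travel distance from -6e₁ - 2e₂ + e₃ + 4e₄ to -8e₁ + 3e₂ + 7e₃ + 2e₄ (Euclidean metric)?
8.30662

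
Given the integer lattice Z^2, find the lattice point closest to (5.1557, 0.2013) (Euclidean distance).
(5, 0)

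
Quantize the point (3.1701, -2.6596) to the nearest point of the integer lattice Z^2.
(3, -3)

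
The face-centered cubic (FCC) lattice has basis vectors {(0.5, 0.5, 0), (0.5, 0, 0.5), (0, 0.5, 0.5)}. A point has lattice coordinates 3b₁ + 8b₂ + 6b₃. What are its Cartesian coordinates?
(5.5, 4.5, 7)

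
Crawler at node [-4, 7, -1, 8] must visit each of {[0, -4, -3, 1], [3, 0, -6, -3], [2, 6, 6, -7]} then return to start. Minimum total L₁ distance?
90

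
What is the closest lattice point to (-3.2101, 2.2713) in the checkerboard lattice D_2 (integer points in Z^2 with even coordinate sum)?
(-3, 3)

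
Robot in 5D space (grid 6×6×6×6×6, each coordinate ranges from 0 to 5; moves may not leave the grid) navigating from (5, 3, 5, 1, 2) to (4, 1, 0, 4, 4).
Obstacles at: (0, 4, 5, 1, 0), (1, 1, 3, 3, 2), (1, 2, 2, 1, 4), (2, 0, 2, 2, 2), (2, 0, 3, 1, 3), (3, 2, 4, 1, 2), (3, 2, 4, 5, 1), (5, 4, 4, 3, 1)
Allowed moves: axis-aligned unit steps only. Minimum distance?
13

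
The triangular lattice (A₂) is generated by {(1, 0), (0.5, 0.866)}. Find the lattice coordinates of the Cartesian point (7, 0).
7b₁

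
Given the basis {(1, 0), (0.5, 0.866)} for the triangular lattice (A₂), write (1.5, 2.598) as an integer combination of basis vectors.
3b₂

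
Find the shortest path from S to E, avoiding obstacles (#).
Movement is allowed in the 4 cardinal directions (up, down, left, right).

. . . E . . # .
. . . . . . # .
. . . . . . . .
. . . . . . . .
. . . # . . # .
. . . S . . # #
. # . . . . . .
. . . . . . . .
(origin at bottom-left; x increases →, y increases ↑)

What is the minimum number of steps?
7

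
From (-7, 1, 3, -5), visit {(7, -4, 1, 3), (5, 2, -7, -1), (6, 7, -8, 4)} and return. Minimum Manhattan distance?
90
(one optimal route: (-7, 1, 3, -5) → (7, -4, 1, 3) → (6, 7, -8, 4) → (5, 2, -7, -1) → (-7, 1, 3, -5))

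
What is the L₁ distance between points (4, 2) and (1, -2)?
7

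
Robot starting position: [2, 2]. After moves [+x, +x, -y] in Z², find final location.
(4, 1)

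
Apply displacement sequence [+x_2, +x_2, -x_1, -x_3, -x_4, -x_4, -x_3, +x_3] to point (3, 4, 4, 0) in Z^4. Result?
(2, 6, 3, -2)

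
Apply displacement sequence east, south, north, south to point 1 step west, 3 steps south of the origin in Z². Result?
(0, -4)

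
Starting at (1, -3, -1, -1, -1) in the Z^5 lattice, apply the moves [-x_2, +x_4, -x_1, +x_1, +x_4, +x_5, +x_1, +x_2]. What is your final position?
(2, -3, -1, 1, 0)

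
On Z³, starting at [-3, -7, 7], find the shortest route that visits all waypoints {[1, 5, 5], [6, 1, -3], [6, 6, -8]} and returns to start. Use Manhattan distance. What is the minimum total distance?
74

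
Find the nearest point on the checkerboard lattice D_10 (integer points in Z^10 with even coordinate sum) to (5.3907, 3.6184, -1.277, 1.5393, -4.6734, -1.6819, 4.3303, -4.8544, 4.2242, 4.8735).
(5, 4, -1, 1, -5, -2, 4, -5, 4, 5)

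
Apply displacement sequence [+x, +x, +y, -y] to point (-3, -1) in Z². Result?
(-1, -1)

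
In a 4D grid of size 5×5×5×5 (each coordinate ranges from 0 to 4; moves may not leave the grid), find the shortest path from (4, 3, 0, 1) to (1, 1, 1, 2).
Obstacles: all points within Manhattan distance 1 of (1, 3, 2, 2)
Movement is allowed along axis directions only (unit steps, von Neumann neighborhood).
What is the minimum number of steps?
7
(one shortest path: (4, 3, 0, 1) → (3, 3, 0, 1) → (2, 3, 0, 1) → (1, 3, 0, 1) → (1, 2, 0, 1) → (1, 1, 0, 1) → (1, 1, 1, 1) → (1, 1, 1, 2))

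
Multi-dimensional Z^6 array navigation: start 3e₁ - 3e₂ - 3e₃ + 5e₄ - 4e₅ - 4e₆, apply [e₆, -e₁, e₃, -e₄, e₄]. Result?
(2, -3, -2, 5, -4, -3)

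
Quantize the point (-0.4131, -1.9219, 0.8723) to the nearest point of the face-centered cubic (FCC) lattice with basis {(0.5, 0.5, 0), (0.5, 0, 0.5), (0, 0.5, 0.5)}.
(-0.5, -2, 0.5)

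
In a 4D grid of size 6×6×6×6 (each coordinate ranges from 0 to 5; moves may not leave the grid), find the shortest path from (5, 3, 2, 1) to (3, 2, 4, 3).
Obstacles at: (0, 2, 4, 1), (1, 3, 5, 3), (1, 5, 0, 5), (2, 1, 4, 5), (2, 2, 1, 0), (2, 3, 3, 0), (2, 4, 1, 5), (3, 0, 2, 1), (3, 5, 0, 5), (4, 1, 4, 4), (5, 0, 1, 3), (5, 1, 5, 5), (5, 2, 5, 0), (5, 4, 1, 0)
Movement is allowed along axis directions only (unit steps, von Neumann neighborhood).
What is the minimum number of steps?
7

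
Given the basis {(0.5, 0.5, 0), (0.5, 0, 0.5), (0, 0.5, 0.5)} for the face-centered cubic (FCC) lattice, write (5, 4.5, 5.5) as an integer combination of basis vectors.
4b₁ + 6b₂ + 5b₃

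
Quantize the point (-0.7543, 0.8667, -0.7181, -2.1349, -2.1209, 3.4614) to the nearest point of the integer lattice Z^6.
(-1, 1, -1, -2, -2, 3)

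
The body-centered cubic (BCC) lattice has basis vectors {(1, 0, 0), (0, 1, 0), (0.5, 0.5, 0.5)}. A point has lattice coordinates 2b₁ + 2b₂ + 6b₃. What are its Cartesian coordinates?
(5, 5, 3)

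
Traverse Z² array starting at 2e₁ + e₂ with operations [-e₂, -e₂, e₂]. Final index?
(2, 0)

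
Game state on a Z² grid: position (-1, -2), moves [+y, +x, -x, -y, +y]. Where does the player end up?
(-1, -1)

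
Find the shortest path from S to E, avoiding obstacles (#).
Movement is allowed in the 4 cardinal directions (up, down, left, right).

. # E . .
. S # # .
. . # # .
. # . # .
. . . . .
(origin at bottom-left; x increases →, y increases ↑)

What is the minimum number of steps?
14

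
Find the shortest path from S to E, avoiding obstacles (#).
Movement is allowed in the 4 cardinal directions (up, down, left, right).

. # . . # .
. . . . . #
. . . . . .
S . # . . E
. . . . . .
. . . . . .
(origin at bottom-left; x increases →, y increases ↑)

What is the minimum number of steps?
7
(one shortest path: (0, 2) → (1, 2) → (1, 1) → (2, 1) → (3, 1) → (4, 1) → (5, 1) → (5, 2))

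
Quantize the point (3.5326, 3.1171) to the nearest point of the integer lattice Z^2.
(4, 3)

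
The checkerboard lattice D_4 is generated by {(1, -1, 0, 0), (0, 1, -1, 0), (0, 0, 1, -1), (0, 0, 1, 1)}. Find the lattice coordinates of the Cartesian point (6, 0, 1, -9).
6b₁ + 6b₂ + 8b₃ - b₄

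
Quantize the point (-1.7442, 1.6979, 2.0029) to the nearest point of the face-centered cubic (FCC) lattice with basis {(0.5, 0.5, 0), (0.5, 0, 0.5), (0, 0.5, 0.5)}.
(-1.5, 1.5, 2)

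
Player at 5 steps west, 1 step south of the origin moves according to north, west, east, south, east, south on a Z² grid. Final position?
(-4, -2)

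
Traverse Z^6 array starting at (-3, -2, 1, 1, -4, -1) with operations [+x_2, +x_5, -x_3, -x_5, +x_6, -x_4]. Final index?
(-3, -1, 0, 0, -4, 0)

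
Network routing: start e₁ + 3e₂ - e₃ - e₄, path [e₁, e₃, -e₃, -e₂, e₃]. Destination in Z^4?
(2, 2, 0, -1)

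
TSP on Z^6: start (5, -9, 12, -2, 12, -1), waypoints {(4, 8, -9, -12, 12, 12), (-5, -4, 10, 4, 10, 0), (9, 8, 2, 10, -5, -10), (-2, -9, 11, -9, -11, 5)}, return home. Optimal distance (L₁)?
288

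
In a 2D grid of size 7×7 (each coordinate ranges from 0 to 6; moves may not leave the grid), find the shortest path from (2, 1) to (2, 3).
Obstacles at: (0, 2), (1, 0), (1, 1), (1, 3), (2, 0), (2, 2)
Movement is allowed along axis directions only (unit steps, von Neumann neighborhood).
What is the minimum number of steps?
4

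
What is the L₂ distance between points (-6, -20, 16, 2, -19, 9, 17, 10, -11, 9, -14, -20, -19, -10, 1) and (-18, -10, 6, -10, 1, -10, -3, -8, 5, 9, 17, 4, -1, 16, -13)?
70.4415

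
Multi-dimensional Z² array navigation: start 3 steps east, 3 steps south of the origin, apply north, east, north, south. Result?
(4, -2)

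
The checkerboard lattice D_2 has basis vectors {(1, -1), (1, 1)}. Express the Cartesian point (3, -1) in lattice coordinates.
2b₁ + b₂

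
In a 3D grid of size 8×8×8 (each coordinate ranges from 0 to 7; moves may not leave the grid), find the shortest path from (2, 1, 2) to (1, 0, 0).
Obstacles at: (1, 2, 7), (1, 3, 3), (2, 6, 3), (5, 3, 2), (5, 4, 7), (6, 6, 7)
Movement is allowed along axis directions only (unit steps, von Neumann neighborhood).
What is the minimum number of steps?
4
(one shortest path: (2, 1, 2) → (1, 1, 2) → (1, 0, 2) → (1, 0, 1) → (1, 0, 0))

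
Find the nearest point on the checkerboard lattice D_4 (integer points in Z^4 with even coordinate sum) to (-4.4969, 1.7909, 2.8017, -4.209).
(-5, 2, 3, -4)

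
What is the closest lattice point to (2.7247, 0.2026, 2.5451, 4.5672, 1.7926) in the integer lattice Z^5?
(3, 0, 3, 5, 2)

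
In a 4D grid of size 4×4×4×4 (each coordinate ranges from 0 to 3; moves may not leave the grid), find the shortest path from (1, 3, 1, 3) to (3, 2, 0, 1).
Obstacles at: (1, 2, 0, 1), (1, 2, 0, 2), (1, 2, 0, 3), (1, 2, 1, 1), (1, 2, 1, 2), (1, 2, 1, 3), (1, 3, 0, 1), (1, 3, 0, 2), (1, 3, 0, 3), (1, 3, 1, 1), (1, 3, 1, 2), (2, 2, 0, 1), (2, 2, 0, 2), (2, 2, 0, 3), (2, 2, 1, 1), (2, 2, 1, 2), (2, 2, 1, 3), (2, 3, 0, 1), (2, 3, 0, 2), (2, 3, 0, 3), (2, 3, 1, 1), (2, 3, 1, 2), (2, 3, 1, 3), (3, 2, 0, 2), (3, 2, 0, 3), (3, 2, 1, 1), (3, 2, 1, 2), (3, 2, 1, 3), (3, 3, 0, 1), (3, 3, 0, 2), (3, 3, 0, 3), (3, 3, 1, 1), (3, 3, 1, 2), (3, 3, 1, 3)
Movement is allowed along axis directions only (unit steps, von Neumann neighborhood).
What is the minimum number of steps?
10
(one shortest path: (1, 3, 1, 3) → (0, 3, 1, 3) → (0, 2, 1, 3) → (0, 1, 1, 3) → (1, 1, 1, 3) → (2, 1, 1, 3) → (3, 1, 1, 3) → (3, 1, 0, 3) → (3, 1, 0, 2) → (3, 1, 0, 1) → (3, 2, 0, 1))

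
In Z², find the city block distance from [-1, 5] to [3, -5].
14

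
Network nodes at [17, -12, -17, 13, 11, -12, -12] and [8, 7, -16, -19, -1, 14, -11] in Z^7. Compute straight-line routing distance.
47.833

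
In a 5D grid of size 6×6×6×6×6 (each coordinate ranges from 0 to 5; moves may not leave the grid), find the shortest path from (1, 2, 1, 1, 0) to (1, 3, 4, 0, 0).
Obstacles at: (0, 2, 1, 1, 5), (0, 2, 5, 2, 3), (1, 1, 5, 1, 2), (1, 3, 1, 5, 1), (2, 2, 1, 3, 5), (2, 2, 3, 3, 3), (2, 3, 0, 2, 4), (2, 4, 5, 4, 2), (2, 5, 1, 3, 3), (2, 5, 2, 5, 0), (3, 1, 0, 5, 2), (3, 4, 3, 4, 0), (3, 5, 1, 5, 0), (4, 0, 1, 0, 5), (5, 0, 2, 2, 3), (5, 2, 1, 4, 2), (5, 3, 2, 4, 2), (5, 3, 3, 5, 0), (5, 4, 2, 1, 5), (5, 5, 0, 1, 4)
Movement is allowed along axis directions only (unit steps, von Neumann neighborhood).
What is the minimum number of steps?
5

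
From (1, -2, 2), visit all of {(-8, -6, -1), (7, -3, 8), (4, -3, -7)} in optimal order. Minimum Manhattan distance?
52
(one optimal route: (1, -2, 2) → (7, -3, 8) → (4, -3, -7) → (-8, -6, -1))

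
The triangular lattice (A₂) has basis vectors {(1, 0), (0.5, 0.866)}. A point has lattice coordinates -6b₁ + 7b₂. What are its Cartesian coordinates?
(-2.5, 6.062)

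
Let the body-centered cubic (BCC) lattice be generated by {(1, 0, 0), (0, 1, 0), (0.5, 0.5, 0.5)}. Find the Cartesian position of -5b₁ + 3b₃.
(-3.5, 1.5, 1.5)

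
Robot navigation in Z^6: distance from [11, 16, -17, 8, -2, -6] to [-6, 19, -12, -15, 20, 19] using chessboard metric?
25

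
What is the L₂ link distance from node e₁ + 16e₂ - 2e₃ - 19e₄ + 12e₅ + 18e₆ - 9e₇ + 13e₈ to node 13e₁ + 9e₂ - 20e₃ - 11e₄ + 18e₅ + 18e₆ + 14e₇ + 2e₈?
35.5949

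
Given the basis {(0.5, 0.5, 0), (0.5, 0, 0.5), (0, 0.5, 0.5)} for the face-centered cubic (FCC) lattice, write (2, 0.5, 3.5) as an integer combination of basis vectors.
-b₁ + 5b₂ + 2b₃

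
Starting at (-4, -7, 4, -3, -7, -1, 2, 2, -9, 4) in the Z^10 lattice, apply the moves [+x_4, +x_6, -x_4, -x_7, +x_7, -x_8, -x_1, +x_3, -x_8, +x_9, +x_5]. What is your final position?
(-5, -7, 5, -3, -6, 0, 2, 0, -8, 4)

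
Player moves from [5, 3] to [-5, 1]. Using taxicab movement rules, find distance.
12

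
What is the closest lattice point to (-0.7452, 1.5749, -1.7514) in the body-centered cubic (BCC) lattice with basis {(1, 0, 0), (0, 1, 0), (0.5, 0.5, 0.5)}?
(-0.5, 1.5, -1.5)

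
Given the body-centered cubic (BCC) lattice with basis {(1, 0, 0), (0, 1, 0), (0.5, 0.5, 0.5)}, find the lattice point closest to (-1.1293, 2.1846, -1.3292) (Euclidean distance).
(-1, 2, -1)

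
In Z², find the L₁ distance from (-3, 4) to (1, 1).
7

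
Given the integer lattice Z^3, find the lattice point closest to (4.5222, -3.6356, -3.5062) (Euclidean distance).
(5, -4, -4)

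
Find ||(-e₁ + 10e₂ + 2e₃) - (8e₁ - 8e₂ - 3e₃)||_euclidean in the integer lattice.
20.7364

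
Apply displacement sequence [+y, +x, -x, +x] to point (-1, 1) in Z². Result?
(0, 2)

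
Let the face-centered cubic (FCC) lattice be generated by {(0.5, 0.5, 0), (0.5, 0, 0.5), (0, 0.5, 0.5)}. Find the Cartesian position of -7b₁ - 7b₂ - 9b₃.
(-7, -8, -8)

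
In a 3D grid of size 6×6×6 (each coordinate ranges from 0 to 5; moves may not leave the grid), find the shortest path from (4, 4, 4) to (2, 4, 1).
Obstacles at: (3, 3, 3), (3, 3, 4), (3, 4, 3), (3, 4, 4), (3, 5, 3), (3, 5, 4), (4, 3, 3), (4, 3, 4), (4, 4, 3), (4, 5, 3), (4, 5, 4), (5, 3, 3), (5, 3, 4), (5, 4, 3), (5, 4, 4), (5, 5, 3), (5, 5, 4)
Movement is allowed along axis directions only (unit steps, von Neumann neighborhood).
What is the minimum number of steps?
7
(one shortest path: (4, 4, 4) → (4, 4, 5) → (3, 4, 5) → (2, 4, 5) → (2, 4, 4) → (2, 4, 3) → (2, 4, 2) → (2, 4, 1))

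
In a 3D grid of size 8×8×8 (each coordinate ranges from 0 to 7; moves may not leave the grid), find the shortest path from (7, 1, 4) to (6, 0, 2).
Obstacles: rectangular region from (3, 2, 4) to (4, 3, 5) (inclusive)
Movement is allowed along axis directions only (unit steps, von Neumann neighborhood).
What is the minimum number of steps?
4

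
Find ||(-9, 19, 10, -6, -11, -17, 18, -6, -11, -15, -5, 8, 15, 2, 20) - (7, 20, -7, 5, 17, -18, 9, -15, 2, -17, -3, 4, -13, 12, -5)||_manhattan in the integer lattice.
176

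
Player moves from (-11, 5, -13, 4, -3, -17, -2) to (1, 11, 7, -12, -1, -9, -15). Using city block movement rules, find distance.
77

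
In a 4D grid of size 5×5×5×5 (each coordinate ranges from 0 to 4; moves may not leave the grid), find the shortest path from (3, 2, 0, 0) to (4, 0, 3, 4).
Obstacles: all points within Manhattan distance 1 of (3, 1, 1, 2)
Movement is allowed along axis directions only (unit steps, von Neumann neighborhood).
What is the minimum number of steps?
10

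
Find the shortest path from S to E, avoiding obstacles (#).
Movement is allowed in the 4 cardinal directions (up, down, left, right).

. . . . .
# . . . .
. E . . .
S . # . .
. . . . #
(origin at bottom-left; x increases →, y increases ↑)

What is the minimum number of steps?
2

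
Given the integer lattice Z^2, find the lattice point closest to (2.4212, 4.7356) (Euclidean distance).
(2, 5)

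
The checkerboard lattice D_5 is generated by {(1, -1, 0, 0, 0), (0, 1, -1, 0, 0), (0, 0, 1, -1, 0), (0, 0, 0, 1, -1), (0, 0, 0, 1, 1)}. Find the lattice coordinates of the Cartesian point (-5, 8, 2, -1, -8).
-5b₁ + 3b₂ + 5b₃ + 6b₄ - 2b₅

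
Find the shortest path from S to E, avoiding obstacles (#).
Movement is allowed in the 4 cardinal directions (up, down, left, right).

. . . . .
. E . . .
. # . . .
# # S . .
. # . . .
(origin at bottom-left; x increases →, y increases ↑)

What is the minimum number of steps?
3
(one shortest path: (2, 1) → (2, 2) → (2, 3) → (1, 3))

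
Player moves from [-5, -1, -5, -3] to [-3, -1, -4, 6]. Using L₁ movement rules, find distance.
12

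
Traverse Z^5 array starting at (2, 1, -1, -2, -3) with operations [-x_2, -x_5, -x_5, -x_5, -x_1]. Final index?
(1, 0, -1, -2, -6)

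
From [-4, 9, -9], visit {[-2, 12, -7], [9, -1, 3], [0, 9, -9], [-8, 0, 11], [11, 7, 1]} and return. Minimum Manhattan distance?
108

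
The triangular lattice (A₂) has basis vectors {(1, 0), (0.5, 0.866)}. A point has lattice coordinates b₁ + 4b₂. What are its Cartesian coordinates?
(3, 3.464)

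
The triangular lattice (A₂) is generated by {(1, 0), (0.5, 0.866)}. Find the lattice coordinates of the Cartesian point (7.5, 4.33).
5b₁ + 5b₂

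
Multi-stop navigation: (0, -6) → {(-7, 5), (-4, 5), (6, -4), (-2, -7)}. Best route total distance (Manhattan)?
36
(one optimal route: (0, -6) → (6, -4) → (-2, -7) → (-4, 5) → (-7, 5))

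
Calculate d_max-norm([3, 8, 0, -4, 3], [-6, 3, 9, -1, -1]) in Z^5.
9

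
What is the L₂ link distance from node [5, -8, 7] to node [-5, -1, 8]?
12.2474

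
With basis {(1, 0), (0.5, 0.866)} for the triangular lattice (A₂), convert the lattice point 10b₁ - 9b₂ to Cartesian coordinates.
(5.5, -7.794)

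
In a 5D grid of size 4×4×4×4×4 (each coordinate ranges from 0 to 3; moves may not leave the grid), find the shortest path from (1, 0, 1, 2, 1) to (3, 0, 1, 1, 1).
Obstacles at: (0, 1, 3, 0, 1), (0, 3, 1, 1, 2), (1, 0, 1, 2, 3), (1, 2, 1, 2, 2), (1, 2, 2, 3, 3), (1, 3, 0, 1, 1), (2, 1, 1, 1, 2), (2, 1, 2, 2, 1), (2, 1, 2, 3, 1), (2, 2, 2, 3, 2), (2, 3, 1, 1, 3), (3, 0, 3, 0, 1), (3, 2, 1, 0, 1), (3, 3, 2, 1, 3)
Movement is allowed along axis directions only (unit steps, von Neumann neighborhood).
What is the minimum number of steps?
3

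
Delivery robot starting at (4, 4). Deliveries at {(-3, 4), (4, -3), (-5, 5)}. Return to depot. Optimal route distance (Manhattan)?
34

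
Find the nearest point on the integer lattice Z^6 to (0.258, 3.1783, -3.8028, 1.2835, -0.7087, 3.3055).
(0, 3, -4, 1, -1, 3)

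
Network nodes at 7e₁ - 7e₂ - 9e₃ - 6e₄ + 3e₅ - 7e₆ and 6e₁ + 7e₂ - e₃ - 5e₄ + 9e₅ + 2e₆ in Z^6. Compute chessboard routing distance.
14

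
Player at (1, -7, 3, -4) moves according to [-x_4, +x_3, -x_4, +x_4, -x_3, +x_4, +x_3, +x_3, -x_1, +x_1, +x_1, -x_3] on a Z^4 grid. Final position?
(2, -7, 4, -4)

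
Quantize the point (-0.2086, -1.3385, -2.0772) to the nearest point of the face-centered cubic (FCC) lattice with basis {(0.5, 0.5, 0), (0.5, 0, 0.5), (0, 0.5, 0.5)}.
(-0.5, -1.5, -2)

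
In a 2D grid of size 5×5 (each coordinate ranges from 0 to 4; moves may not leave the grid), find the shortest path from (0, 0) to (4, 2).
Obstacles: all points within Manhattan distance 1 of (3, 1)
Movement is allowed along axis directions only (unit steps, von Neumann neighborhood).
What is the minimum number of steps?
8
(one shortest path: (0, 0) → (1, 0) → (1, 1) → (1, 2) → (2, 2) → (2, 3) → (3, 3) → (4, 3) → (4, 2))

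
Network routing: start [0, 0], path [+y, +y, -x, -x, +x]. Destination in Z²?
(-1, 2)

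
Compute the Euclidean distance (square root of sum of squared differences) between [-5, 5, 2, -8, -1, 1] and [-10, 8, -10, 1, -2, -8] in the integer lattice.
18.4662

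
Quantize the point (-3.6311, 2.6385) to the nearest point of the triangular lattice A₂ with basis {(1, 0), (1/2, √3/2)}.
(-3.5, 2.598)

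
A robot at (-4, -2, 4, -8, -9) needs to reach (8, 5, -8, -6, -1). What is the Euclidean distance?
20.1246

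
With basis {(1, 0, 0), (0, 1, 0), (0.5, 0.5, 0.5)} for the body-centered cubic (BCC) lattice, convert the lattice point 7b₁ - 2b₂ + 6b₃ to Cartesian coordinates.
(10, 1, 3)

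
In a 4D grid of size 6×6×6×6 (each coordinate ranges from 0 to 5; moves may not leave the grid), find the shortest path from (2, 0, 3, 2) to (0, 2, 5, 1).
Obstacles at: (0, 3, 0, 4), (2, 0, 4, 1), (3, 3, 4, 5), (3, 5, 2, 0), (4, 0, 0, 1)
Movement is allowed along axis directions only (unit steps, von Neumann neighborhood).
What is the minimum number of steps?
7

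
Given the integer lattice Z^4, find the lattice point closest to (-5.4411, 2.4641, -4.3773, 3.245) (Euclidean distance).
(-5, 2, -4, 3)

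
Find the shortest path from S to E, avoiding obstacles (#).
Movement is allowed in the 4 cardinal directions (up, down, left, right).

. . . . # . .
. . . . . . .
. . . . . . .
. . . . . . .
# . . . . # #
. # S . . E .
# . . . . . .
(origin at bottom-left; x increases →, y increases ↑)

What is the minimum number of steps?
3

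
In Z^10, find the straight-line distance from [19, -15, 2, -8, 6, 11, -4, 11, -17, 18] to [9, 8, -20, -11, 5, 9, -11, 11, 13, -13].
55.109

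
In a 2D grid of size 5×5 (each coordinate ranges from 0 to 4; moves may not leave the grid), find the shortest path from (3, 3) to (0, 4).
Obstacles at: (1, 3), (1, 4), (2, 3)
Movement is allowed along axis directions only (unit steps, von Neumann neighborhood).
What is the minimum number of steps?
6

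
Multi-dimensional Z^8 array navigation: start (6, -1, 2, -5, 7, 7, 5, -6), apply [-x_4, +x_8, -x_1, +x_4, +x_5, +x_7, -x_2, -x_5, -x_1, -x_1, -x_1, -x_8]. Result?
(2, -2, 2, -5, 7, 7, 6, -6)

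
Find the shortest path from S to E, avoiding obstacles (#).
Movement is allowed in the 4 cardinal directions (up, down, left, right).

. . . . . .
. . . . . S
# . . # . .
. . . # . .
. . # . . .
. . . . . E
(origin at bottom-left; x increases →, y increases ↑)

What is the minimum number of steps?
4
(one shortest path: (5, 4) → (5, 3) → (5, 2) → (5, 1) → (5, 0))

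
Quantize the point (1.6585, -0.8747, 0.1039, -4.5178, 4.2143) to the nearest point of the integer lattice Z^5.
(2, -1, 0, -5, 4)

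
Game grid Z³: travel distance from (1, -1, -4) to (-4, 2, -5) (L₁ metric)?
9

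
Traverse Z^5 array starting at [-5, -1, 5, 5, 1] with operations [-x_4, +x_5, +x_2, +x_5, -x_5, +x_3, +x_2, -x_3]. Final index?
(-5, 1, 5, 4, 2)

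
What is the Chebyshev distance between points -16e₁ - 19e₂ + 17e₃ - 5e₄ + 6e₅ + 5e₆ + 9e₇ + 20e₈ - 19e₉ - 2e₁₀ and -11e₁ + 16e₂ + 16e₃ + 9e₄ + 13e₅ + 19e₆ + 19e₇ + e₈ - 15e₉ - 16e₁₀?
35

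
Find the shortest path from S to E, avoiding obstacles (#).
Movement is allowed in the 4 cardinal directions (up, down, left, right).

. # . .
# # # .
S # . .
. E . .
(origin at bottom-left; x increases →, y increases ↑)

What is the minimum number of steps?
2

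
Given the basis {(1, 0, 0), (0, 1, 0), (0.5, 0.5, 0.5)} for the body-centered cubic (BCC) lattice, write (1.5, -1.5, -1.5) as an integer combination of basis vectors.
3b₁ - 3b₃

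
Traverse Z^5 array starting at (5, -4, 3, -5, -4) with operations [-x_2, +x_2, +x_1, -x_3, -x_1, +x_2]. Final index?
(5, -3, 2, -5, -4)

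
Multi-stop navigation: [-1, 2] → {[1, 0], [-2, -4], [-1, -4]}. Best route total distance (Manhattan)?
11
(one optimal route: (-1, 2) → (1, 0) → (-1, -4) → (-2, -4))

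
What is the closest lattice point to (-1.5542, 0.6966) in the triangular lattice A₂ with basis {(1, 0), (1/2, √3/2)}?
(-1.5, 0.866)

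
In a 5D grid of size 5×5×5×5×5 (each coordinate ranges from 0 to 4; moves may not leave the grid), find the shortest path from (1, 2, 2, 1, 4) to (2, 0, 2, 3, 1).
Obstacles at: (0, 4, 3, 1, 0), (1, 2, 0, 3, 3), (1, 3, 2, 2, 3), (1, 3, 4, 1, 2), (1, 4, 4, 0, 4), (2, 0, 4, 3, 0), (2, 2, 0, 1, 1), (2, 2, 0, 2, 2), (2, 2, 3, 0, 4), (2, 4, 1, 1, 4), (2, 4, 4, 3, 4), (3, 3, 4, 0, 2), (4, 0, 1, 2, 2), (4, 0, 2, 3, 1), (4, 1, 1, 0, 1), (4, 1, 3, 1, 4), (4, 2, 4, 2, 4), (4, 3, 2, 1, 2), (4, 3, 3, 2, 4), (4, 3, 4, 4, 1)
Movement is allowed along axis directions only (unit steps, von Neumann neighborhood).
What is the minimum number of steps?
8
(one shortest path: (1, 2, 2, 1, 4) → (2, 2, 2, 1, 4) → (2, 1, 2, 1, 4) → (2, 0, 2, 1, 4) → (2, 0, 2, 2, 4) → (2, 0, 2, 3, 4) → (2, 0, 2, 3, 3) → (2, 0, 2, 3, 2) → (2, 0, 2, 3, 1))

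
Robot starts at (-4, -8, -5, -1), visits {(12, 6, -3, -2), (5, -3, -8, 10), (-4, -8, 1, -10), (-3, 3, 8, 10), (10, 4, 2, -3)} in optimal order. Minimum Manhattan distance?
122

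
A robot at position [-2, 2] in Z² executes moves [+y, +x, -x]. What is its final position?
(-2, 3)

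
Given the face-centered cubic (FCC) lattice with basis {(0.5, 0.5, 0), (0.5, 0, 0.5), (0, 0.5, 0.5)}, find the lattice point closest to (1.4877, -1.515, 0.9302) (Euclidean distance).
(1.5, -1.5, 1)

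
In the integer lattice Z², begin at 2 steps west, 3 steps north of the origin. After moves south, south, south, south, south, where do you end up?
(-2, -2)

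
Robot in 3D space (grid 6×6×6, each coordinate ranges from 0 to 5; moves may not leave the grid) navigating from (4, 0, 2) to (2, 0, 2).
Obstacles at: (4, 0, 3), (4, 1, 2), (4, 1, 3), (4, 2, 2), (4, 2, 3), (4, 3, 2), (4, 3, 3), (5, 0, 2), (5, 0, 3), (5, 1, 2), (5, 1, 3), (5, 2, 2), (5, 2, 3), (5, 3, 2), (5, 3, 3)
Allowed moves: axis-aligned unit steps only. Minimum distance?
2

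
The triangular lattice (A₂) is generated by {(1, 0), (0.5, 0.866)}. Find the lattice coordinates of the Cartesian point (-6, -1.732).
-5b₁ - 2b₂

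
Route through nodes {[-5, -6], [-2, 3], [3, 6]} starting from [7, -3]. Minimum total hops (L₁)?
33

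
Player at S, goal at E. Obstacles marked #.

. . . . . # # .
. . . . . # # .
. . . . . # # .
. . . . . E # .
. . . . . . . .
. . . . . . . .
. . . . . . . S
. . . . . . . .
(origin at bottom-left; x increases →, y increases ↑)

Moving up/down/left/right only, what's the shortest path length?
5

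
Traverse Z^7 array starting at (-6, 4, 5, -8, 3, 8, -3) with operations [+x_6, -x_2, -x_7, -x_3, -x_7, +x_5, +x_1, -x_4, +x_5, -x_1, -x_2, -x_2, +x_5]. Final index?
(-6, 1, 4, -9, 6, 9, -5)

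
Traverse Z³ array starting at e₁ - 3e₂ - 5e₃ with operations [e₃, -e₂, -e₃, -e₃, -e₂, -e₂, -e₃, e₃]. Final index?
(1, -6, -6)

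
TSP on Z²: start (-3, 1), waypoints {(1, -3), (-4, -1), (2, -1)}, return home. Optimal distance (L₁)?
20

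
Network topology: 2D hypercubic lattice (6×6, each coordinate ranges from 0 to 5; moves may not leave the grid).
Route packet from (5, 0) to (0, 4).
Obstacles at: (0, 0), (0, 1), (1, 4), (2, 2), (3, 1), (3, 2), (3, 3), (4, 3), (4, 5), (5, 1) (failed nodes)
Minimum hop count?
9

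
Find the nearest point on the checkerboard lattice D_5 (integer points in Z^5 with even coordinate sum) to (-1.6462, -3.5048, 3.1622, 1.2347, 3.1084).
(-2, -3, 3, 1, 3)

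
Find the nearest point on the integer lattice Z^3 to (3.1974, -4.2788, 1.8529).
(3, -4, 2)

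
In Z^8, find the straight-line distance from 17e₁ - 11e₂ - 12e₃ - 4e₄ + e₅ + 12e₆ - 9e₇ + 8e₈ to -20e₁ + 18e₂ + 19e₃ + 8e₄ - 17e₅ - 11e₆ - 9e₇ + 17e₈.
65.1844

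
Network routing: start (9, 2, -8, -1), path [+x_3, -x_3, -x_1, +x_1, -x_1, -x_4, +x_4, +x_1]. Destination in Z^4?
(9, 2, -8, -1)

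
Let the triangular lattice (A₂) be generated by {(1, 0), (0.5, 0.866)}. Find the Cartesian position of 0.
(0, 0)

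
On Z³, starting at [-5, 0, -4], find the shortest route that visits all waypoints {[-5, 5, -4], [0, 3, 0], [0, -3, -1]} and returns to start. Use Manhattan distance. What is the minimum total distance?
34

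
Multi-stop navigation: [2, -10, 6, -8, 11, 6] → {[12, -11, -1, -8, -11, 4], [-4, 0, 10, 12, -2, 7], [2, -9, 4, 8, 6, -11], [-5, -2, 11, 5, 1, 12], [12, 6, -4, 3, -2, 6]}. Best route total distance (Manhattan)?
200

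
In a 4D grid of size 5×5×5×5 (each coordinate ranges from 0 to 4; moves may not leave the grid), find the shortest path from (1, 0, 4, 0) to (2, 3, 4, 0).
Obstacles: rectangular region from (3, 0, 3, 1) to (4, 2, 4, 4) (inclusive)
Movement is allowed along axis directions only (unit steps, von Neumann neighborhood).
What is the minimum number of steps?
4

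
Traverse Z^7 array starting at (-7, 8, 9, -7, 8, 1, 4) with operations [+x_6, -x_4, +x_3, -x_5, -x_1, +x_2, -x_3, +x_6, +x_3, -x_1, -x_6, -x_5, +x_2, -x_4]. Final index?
(-9, 10, 10, -9, 6, 2, 4)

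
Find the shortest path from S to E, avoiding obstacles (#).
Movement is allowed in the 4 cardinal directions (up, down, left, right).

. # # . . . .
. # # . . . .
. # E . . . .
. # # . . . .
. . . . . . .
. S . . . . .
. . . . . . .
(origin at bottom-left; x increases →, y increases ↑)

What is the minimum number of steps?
6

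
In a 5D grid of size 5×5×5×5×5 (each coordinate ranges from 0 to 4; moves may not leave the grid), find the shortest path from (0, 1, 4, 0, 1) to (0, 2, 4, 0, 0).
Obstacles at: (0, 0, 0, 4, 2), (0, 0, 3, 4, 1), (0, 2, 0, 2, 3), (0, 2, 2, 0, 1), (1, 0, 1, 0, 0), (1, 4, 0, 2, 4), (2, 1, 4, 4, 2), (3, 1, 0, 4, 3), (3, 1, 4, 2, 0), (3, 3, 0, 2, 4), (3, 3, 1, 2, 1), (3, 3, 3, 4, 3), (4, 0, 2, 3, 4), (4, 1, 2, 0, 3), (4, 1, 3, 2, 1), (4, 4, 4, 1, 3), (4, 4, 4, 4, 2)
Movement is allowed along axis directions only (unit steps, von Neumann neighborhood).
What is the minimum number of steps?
2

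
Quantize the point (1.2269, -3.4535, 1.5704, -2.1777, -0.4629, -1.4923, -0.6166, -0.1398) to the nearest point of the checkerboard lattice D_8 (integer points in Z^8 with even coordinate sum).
(1, -3, 2, -2, 0, -1, -1, 0)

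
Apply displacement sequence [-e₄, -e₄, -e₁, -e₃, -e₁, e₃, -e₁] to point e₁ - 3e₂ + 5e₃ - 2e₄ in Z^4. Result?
(-2, -3, 5, -4)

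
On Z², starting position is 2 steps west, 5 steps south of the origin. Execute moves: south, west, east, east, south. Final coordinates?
(-1, -7)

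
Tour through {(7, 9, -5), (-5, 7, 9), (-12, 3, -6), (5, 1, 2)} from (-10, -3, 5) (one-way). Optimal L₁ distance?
85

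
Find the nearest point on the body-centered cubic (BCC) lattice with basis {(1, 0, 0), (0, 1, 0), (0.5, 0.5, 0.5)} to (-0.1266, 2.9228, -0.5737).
(0, 3, -1)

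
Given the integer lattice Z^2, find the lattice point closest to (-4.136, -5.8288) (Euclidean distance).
(-4, -6)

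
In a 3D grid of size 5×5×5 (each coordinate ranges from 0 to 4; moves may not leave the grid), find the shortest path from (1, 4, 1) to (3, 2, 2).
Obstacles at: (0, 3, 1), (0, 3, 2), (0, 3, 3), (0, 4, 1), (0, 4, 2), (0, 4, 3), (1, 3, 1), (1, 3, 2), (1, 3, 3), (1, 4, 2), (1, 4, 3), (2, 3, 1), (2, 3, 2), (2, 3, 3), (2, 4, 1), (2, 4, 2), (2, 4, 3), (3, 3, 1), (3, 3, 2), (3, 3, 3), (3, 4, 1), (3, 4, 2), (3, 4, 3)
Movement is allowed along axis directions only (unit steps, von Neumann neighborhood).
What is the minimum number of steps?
7
(one shortest path: (1, 4, 1) → (1, 4, 0) → (2, 4, 0) → (3, 4, 0) → (3, 3, 0) → (3, 2, 0) → (3, 2, 1) → (3, 2, 2))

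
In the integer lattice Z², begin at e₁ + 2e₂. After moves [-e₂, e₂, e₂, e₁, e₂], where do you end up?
(2, 4)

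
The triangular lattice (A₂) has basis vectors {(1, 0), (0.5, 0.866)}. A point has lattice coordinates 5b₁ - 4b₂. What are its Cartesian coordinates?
(3, -3.464)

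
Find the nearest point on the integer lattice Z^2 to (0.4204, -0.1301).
(0, 0)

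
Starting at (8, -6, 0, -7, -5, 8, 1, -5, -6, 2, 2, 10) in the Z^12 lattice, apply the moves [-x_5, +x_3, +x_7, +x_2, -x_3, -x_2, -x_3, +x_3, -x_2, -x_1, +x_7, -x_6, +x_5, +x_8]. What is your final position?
(7, -7, 0, -7, -5, 7, 3, -4, -6, 2, 2, 10)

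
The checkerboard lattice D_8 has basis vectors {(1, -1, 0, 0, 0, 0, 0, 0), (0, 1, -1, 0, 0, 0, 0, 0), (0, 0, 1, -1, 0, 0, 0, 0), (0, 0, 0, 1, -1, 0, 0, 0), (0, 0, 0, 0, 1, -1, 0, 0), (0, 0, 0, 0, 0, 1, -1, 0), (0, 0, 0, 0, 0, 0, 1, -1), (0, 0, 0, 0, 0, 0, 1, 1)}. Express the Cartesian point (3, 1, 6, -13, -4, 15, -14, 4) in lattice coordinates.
3b₁ + 4b₂ + 10b₃ - 3b₄ - 7b₅ + 8b₆ - 5b₇ - b₈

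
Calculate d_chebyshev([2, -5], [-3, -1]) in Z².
5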